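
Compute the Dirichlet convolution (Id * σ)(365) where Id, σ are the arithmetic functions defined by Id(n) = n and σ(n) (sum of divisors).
(Id * σ)(365) = 1617

Divisors of 365: [1, 5, 73, 365]. For each d | 365:
  d = 1: Id(1) · σ(365/1) = 1 · 444 = 444
  d = 5: Id(5) · σ(365/5) = 5 · 74 = 370
  d = 73: Id(73) · σ(365/73) = 73 · 6 = 438
  d = 365: Id(365) · σ(365/365) = 365 · 1 = 365
Summing: (Id * σ)(365) = 444 + 370 + 438 + 365 = 1617.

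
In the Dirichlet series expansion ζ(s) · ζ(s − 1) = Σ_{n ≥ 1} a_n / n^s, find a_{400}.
σ(400) = 961

In the product (Σ m^0/m^s)(Σ k / k^s) = Σ (Σ_{d | n} d) / n^s, the coefficient of 1/n^s is σ(n) = Σ_{d | n} d. For n = 400, divisors are [1, 2, 4, 5, 8, 10, 16, 20, 25, 40, 50, 80, 100, 200, 400]; summing: σ(400) = 961.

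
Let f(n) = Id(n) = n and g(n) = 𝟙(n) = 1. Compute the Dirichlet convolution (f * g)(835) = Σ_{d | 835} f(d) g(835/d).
(Id * 𝟙)(835) = 1008

Divisors of 835: [1, 5, 167, 835]. For each d | 835:
  d = 1: Id(1) · 𝟙(835/1) = 1 · 1 = 1
  d = 5: Id(5) · 𝟙(835/5) = 5 · 1 = 5
  d = 167: Id(167) · 𝟙(835/167) = 167 · 1 = 167
  d = 835: Id(835) · 𝟙(835/835) = 835 · 1 = 835
Summing: (Id * 𝟙)(835) = 1 + 5 + 167 + 835 = 1008.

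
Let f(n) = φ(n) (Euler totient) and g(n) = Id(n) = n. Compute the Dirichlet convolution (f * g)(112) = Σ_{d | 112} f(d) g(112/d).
(φ * Id)(112) = 624

Divisors of 112: [1, 2, 4, 7, 8, 14, 16, 28, 56, 112]. For each d | 112:
  d = 1: φ(1) · Id(112/1) = 1 · 112 = 112
  d = 2: φ(2) · Id(112/2) = 1 · 56 = 56
  d = 4: φ(4) · Id(112/4) = 2 · 28 = 56
  d = 7: φ(7) · Id(112/7) = 6 · 16 = 96
  d = 8: φ(8) · Id(112/8) = 4 · 14 = 56
  d = 14: φ(14) · Id(112/14) = 6 · 8 = 48
  d = 16: φ(16) · Id(112/16) = 8 · 7 = 56
  d = 28: φ(28) · Id(112/28) = 12 · 4 = 48
  d = 56: φ(56) · Id(112/56) = 24 · 2 = 48
  d = 112: φ(112) · Id(112/112) = 48 · 1 = 48
Summing: (φ * Id)(112) = 112 + 56 + 56 + 96 + 56 + 48 + 56 + 48 + 48 + 48 = 624.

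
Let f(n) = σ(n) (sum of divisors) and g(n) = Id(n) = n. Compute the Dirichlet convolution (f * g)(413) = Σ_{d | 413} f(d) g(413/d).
(σ * Id)(413) = 1785

Divisors of 413: [1, 7, 59, 413]. For each d | 413:
  d = 1: σ(1) · Id(413/1) = 1 · 413 = 413
  d = 7: σ(7) · Id(413/7) = 8 · 59 = 472
  d = 59: σ(59) · Id(413/59) = 60 · 7 = 420
  d = 413: σ(413) · Id(413/413) = 480 · 1 = 480
Summing: (σ * Id)(413) = 413 + 472 + 420 + 480 = 1785.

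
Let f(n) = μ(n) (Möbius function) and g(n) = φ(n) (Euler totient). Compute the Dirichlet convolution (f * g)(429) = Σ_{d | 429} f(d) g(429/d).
(μ * φ)(429) = 99

Divisors of 429: [1, 3, 11, 13, 33, 39, 143, 429]. For each d | 429:
  d = 1: μ(1) · φ(429/1) = 1 · 240 = 240
  d = 3: μ(3) · φ(429/3) = -1 · 120 = -120
  d = 11: μ(11) · φ(429/11) = -1 · 24 = -24
  d = 13: μ(13) · φ(429/13) = -1 · 20 = -20
  d = 33: μ(33) · φ(429/33) = 1 · 12 = 12
  d = 39: μ(39) · φ(429/39) = 1 · 10 = 10
  d = 143: μ(143) · φ(429/143) = 1 · 2 = 2
  d = 429: μ(429) · φ(429/429) = -1 · 1 = -1
Summing: (μ * φ)(429) = 240 + -120 + -24 + -20 + 12 + 10 + 2 + -1 = 99.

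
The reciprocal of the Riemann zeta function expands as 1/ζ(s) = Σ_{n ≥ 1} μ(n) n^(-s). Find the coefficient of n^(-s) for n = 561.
μ(561) = -1

Factor n = 561 = 3 · 11 · 17. μ(n) = 0 if any exponent ≥ 2 (not squarefree); otherwise μ(n) = (−1)^{ω(n)} where ω(n) is the number of distinct prime factors. Applying: μ(561) = -1.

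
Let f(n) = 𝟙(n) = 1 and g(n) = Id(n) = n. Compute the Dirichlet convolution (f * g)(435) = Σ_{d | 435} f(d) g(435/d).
(𝟙 * Id)(435) = 720

Divisors of 435: [1, 3, 5, 15, 29, 87, 145, 435]. For each d | 435:
  d = 1: 𝟙(1) · Id(435/1) = 1 · 435 = 435
  d = 3: 𝟙(3) · Id(435/3) = 1 · 145 = 145
  d = 5: 𝟙(5) · Id(435/5) = 1 · 87 = 87
  d = 15: 𝟙(15) · Id(435/15) = 1 · 29 = 29
  d = 29: 𝟙(29) · Id(435/29) = 1 · 15 = 15
  d = 87: 𝟙(87) · Id(435/87) = 1 · 5 = 5
  d = 145: 𝟙(145) · Id(435/145) = 1 · 3 = 3
  d = 435: 𝟙(435) · Id(435/435) = 1 · 1 = 1
Summing: (𝟙 * Id)(435) = 435 + 145 + 87 + 29 + 15 + 5 + 3 + 1 = 720.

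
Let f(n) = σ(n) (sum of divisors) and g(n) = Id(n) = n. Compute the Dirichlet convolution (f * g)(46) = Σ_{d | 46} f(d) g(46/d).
(σ * Id)(46) = 235

Divisors of 46: [1, 2, 23, 46]. For each d | 46:
  d = 1: σ(1) · Id(46/1) = 1 · 46 = 46
  d = 2: σ(2) · Id(46/2) = 3 · 23 = 69
  d = 23: σ(23) · Id(46/23) = 24 · 2 = 48
  d = 46: σ(46) · Id(46/46) = 72 · 1 = 72
Summing: (σ * Id)(46) = 46 + 69 + 48 + 72 = 235.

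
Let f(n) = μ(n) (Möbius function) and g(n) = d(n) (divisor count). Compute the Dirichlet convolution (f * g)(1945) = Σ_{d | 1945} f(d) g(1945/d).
(μ * d)(1945) = 1

Divisors of 1945: [1, 5, 389, 1945]. For each d | 1945:
  d = 1: μ(1) · d(1945/1) = 1 · 4 = 4
  d = 5: μ(5) · d(1945/5) = -1 · 2 = -2
  d = 389: μ(389) · d(1945/389) = -1 · 2 = -2
  d = 1945: μ(1945) · d(1945/1945) = 1 · 1 = 1
Summing: (μ * d)(1945) = 4 + -2 + -2 + 1 = 1.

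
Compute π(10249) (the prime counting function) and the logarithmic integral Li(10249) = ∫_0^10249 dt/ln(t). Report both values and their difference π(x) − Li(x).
π(10249) = 1256;  Li(10249) ≈ 1273.14;  π(x) − Li(x) ≈ -17.14.

Direct count of primes ≤ 10249 gives π(10249) = 1256. Numerical evaluation of the logarithmic integral gives Li(10249) ≈ 1273.14. The difference π(x) − Li(x) ≈ -17.14 is typically negative for small/moderate x (Li(x) overestimates), though Littlewood's theorem shows this sign changes infinitely often.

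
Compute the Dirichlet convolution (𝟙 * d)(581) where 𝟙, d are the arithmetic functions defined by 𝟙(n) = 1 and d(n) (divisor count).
(𝟙 * d)(581) = 9

Divisors of 581: [1, 7, 83, 581]. For each d | 581:
  d = 1: 𝟙(1) · d(581/1) = 1 · 4 = 4
  d = 7: 𝟙(7) · d(581/7) = 1 · 2 = 2
  d = 83: 𝟙(83) · d(581/83) = 1 · 2 = 2
  d = 581: 𝟙(581) · d(581/581) = 1 · 1 = 1
Summing: (𝟙 * d)(581) = 4 + 2 + 2 + 1 = 9.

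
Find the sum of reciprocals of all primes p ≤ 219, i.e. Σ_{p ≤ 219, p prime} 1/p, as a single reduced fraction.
Σ 1/p = 3215488142498485484492183158345029261034221047849345857469577412562094716564064084247/1645783550795210387735581011435590727981167322669649249414629852197255934130751870910

π(219) = 47, so the primes ≤ 219 are [2, 3, 5, 7, 11, 13, 17, 19, 23, 29, 31, 37, 41, 43, 47, 53, 59, 61, 67, 71, 73, 79, 83, 89, 97, 101, 103, 107, 109, 113, 127, 131, 137, 139, 149, 151, 157, 163, 167, 173, 179, 181, 191, 193, 197, 199, 211]. Summing 1/p over these primes: 3215488142498485484492183158345029261034221047849345857469577412562094716564064084247/1645783550795210387735581011435590727981167322669649249414629852197255934130751870910 ≈ 1.9538. Mertens estimate ln ln(219) + 0.2615 ≈ 1.9459.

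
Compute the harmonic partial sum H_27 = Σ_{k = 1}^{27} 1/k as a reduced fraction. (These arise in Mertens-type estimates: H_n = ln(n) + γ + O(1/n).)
H_27 = 312536252003/80313433200

Direct summation: H_27 = 1 + 1/2 + ... + 1/27. The least common denominator is lcm(1, ..., 27) = 80313433200; over this denominator the numerator is 80313433200 + 40156716600 + 26771144400 + 20078358300 + 16062686640 + 13385572200 + 11473347600 + 10039179150 + 8923714800 + 8031343320 + 7301221200 + 6692786100 + 6177956400 + 5736673800 + 5354228880 + 5019589575 + 4724319600 + 4461857400 + 4227022800 + 4015671660 + 3824449200 + 3650610600 + 3491888400 + 3346393050 + 3212537328 + 3088978200 + 2974571600 = 312536252003, so H_27 = 312536252003/80313433200 (already in lowest terms) ≈ 3.89146. (The PNT-adjacent estimate ln(27) + γ ≈ 3.87305 matches within O(1/n).)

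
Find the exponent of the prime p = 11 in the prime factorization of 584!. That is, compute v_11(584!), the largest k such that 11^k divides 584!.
v_11(584!) = 57

Legendre's formula: v_p(n!) = Σ_{k ≥ 1} ⌊n / p^k⌋. For p = 11, n = 584, the terms are:
  ⌊584/11^1⌋ = ⌊584/11⌋ = 53
  ⌊584/11^2⌋ = ⌊584/121⌋ = 4
(the next term ⌊584/11^3⌋ = 0, terminating the sum). Summing: v_11(584!) = 53 + 4 = 57.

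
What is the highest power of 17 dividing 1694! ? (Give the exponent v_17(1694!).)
v_17(1694!) = 104

Legendre's formula: v_p(n!) = Σ_{k ≥ 1} ⌊n / p^k⌋. For p = 17, n = 1694, the terms are:
  ⌊1694/17^1⌋ = ⌊1694/17⌋ = 99
  ⌊1694/17^2⌋ = ⌊1694/289⌋ = 5
(the next term ⌊1694/17^3⌋ = 0, terminating the sum). Summing: v_17(1694!) = 99 + 5 = 104.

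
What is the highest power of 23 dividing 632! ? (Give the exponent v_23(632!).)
v_23(632!) = 28

Legendre's formula: v_p(n!) = Σ_{k ≥ 1} ⌊n / p^k⌋. For p = 23, n = 632, the terms are:
  ⌊632/23^1⌋ = ⌊632/23⌋ = 27
  ⌊632/23^2⌋ = ⌊632/529⌋ = 1
(the next term ⌊632/23^3⌋ = 0, terminating the sum). Summing: v_23(632!) = 27 + 1 = 28.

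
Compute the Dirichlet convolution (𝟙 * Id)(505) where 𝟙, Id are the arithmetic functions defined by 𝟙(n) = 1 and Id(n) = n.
(𝟙 * Id)(505) = 612

Divisors of 505: [1, 5, 101, 505]. For each d | 505:
  d = 1: 𝟙(1) · Id(505/1) = 1 · 505 = 505
  d = 5: 𝟙(5) · Id(505/5) = 1 · 101 = 101
  d = 101: 𝟙(101) · Id(505/101) = 1 · 5 = 5
  d = 505: 𝟙(505) · Id(505/505) = 1 · 1 = 1
Summing: (𝟙 * Id)(505) = 505 + 101 + 5 + 1 = 612.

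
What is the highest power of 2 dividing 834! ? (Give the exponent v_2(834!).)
v_2(834!) = 830

Legendre's formula: v_p(n!) = Σ_{k ≥ 1} ⌊n / p^k⌋. For p = 2, n = 834, the terms are:
  ⌊834/2^1⌋ = ⌊834/2⌋ = 417
  ⌊834/2^2⌋ = ⌊834/4⌋ = 208
  ⌊834/2^3⌋ = ⌊834/8⌋ = 104
  ⌊834/2^4⌋ = ⌊834/16⌋ = 52
  ⌊834/2^5⌋ = ⌊834/32⌋ = 26
  ⌊834/2^6⌋ = ⌊834/64⌋ = 13
  ⌊834/2^7⌋ = ⌊834/128⌋ = 6
  ⌊834/2^8⌋ = ⌊834/256⌋ = 3
  ⌊834/2^9⌋ = ⌊834/512⌋ = 1
(the next term ⌊834/2^10⌋ = 0, terminating the sum). Summing: v_2(834!) = 417 + 208 + 104 + 52 + 26 + 13 + 6 + 3 + 1 = 830.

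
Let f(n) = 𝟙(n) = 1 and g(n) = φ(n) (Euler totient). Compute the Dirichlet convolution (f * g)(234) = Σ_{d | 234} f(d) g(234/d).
(𝟙 * φ)(234) = 234

Divisors of 234: [1, 2, 3, 6, 9, 13, 18, 26, 39, 78, 117, 234]. For each d | 234:
  d = 1: 𝟙(1) · φ(234/1) = 1 · 72 = 72
  d = 2: 𝟙(2) · φ(234/2) = 1 · 72 = 72
  d = 3: 𝟙(3) · φ(234/3) = 1 · 24 = 24
  d = 6: 𝟙(6) · φ(234/6) = 1 · 24 = 24
  d = 9: 𝟙(9) · φ(234/9) = 1 · 12 = 12
  d = 13: 𝟙(13) · φ(234/13) = 1 · 6 = 6
  d = 18: 𝟙(18) · φ(234/18) = 1 · 12 = 12
  d = 26: 𝟙(26) · φ(234/26) = 1 · 6 = 6
  d = 39: 𝟙(39) · φ(234/39) = 1 · 2 = 2
  d = 78: 𝟙(78) · φ(234/78) = 1 · 2 = 2
  d = 117: 𝟙(117) · φ(234/117) = 1 · 1 = 1
  d = 234: 𝟙(234) · φ(234/234) = 1 · 1 = 1
Summing: (𝟙 * φ)(234) = 72 + 72 + 24 + 24 + 12 + 6 + 12 + 6 + 2 + 2 + 1 + 1 = 234.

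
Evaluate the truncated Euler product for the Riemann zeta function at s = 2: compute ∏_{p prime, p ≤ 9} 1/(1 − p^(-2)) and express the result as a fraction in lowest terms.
∏ = 1225/768

The primes p ≤ 9 are [2, 3, 5, 7]. For each prime, (1 − 1/p^2)^(-1) = p^2 / (p^2 − 1). The product is (1 − 1/2^2)^(-1), (1 − 1/3^2)^(-1), (1 − 1/5^2)^(-1), (1 − 1/7^2)^(-1) = ∏ p^2 / (p^2 − 1) = 1225/768.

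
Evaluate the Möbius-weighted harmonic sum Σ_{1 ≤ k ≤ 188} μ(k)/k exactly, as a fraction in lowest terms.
Σ μ(k)/k = -27041902300620416603296223594221152327628829604011718275600551594065857/5397346292805549782720214077673687806275517530364350655459511599582614290

Values of μ(k) for 1 ≤ k ≤ 188: μ(1) = 1, μ(2) = -1, μ(3) = -1, μ(5) = -1, μ(6) = 1, μ(7) = -1, μ(10) = 1, μ(11) = -1, μ(13) = -1, μ(14) = 1, μ(15) = 1, μ(17) = -1, μ(19) = -1, μ(21) = 1, μ(22) = 1, μ(23) = -1, μ(26) = 1, μ(29) = -1, μ(30) = -1, μ(31) = -1, μ(33) = 1, μ(34) = 1, μ(35) = 1, μ(37) = -1, μ(38) = 1, μ(39) = 1, μ(41) = -1, μ(42) = -1, μ(43) = -1, μ(46) = 1, μ(47) = -1, μ(51) = 1, μ(53) = -1, μ(55) = 1, μ(57) = 1, μ(58) = 1, μ(59) = -1, μ(61) = -1, μ(62) = 1, μ(65) = 1, μ(66) = -1, μ(67) = -1, μ(69) = 1, μ(70) = -1, μ(71) = -1, μ(73) = -1, μ(74) = 1, μ(77) = 1, μ(78) = -1, μ(79) = -1, μ(82) = 1, μ(83) = -1, μ(85) = 1, μ(86) = 1, μ(87) = 1, μ(89) = -1, μ(91) = 1, μ(93) = 1, μ(94) = 1, μ(95) = 1, μ(97) = -1, μ(101) = -1, μ(102) = -1, μ(103) = -1, μ(105) = -1, μ(106) = 1, μ(107) = -1, μ(109) = -1, μ(110) = -1, μ(111) = 1, μ(113) = -1, μ(114) = -1, μ(115) = 1, μ(118) = 1, μ(119) = 1, μ(122) = 1, μ(123) = 1, μ(127) = -1, μ(129) = 1, μ(130) = -1, μ(131) = -1, μ(133) = 1, μ(134) = 1, μ(137) = -1, μ(138) = -1, μ(139) = -1, μ(141) = 1, μ(142) = 1, μ(143) = 1, μ(145) = 1, μ(146) = 1, μ(149) = -1, μ(151) = -1, μ(154) = -1, μ(155) = 1, μ(157) = -1, μ(158) = 1, μ(159) = 1, μ(161) = 1, μ(163) = -1, μ(165) = -1, μ(166) = 1, μ(167) = -1, μ(170) = -1, μ(173) = -1, μ(174) = -1, μ(177) = 1, μ(178) = 1, μ(179) = -1, μ(181) = -1, μ(182) = -1, μ(183) = 1, μ(185) = 1, μ(186) = -1, μ(187) = 1, with μ = 0 on non-squarefree integers. Summing μ(k)/k for k where μ(k) ≠ 0 gives -27041902300620416603296223594221152327628829604011718275600551594065857/5397346292805549782720214077673687806275517530364350655459511599582614290 ≈ -0.0050. (PNT ⟺ this sum → 0 as n → ∞.)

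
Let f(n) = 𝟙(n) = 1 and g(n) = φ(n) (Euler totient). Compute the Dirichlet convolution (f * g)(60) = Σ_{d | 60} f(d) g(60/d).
(𝟙 * φ)(60) = 60

Divisors of 60: [1, 2, 3, 4, 5, 6, 10, 12, 15, 20, 30, 60]. For each d | 60:
  d = 1: 𝟙(1) · φ(60/1) = 1 · 16 = 16
  d = 2: 𝟙(2) · φ(60/2) = 1 · 8 = 8
  d = 3: 𝟙(3) · φ(60/3) = 1 · 8 = 8
  d = 4: 𝟙(4) · φ(60/4) = 1 · 8 = 8
  d = 5: 𝟙(5) · φ(60/5) = 1 · 4 = 4
  d = 6: 𝟙(6) · φ(60/6) = 1 · 4 = 4
  d = 10: 𝟙(10) · φ(60/10) = 1 · 2 = 2
  d = 12: 𝟙(12) · φ(60/12) = 1 · 4 = 4
  d = 15: 𝟙(15) · φ(60/15) = 1 · 2 = 2
  d = 20: 𝟙(20) · φ(60/20) = 1 · 2 = 2
  d = 30: 𝟙(30) · φ(60/30) = 1 · 1 = 1
  d = 60: 𝟙(60) · φ(60/60) = 1 · 1 = 1
Summing: (𝟙 * φ)(60) = 16 + 8 + 8 + 8 + 4 + 4 + 2 + 4 + 2 + 2 + 1 + 1 = 60.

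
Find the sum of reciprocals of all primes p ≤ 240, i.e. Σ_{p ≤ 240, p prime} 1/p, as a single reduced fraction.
Σ 1/p = 2098799936456271323771652759516428422371386490386771476792994918184499649543226735989117756998751/1062411448280052319722448549835623701226301211611796930357321893850294264731624591303255041960530

π(240) = 52, so the primes ≤ 240 are [2, 3, 5, 7, 11, 13, 17, 19, 23, 29, 31, 37, 41, 43, 47, 53, 59, 61, 67, 71, 73, 79, 83, 89, 97, 101, 103, 107, 109, 113, 127, 131, 137, 139, 149, 151, 157, 163, 167, 173, 179, 181, 191, 193, 197, 199, 211, 223, 227, 229, 233, 239]. Summing 1/p over these primes: 2098799936456271323771652759516428422371386490386771476792994918184499649543226735989117756998751/1062411448280052319722448549835623701226301211611796930357321893850294264731624591303255041960530 ≈ 1.9755. Mertens estimate ln ln(240) + 0.2615 ≈ 1.9627.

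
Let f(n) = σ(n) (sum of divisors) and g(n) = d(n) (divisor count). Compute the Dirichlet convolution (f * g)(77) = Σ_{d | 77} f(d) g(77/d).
(σ * d)(77) = 140

Divisors of 77: [1, 7, 11, 77]. For each d | 77:
  d = 1: σ(1) · d(77/1) = 1 · 4 = 4
  d = 7: σ(7) · d(77/7) = 8 · 2 = 16
  d = 11: σ(11) · d(77/11) = 12 · 2 = 24
  d = 77: σ(77) · d(77/77) = 96 · 1 = 96
Summing: (σ * d)(77) = 4 + 16 + 24 + 96 = 140.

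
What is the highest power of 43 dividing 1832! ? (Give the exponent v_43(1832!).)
v_43(1832!) = 42

Legendre's formula: v_p(n!) = Σ_{k ≥ 1} ⌊n / p^k⌋. For p = 43, n = 1832, the terms are:
  ⌊1832/43^1⌋ = ⌊1832/43⌋ = 42
(the next term ⌊1832/43^2⌋ = 0, terminating the sum). Summing: v_43(1832!) = 42 = 42.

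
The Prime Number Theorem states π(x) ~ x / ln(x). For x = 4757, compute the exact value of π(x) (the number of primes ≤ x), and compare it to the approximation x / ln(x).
π(4757) = 640;  x/ln(x) ≈ 561.80;  relative error ≈ 12.22%.

Directly count primes up to 4757: π(4757) = 640. The PNT approximation gives 4757/ln(4757) ≈ 4757/8.46737 ≈ 561.80. Relative error (π(x) − x/ln(x)) / π(x) ≈ 12.22%; the approximation is known to undercount slightly (Li(x) is a better estimate).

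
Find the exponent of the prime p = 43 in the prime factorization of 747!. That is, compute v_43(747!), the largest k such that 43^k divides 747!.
v_43(747!) = 17

Legendre's formula: v_p(n!) = Σ_{k ≥ 1} ⌊n / p^k⌋. For p = 43, n = 747, the terms are:
  ⌊747/43^1⌋ = ⌊747/43⌋ = 17
(the next term ⌊747/43^2⌋ = 0, terminating the sum). Summing: v_43(747!) = 17 = 17.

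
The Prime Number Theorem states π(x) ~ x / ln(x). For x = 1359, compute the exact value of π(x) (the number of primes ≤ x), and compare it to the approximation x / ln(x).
π(1359) = 217;  x/ln(x) ≈ 188.37;  relative error ≈ 13.19%.

Directly count primes up to 1359: π(1359) = 217. The PNT approximation gives 1359/ln(1359) ≈ 1359/7.21450 ≈ 188.37. Relative error (π(x) − x/ln(x)) / π(x) ≈ 13.19%; the approximation is known to undercount slightly (Li(x) is a better estimate).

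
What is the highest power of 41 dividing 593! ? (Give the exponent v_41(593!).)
v_41(593!) = 14

Legendre's formula: v_p(n!) = Σ_{k ≥ 1} ⌊n / p^k⌋. For p = 41, n = 593, the terms are:
  ⌊593/41^1⌋ = ⌊593/41⌋ = 14
(the next term ⌊593/41^2⌋ = 0, terminating the sum). Summing: v_41(593!) = 14 = 14.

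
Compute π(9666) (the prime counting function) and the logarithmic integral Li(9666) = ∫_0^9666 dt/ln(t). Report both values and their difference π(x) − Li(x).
π(9666) = 1193;  Li(9666) ≈ 1209.81;  π(x) − Li(x) ≈ -16.81.

Direct count of primes ≤ 9666 gives π(9666) = 1193. Numerical evaluation of the logarithmic integral gives Li(9666) ≈ 1209.81. The difference π(x) − Li(x) ≈ -16.81 is typically negative for small/moderate x (Li(x) overestimates), though Littlewood's theorem shows this sign changes infinitely often.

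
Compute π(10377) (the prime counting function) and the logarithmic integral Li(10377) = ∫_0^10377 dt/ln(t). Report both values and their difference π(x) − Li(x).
π(10377) = 1272;  Li(10377) ≈ 1286.99;  π(x) − Li(x) ≈ -14.99.

Direct count of primes ≤ 10377 gives π(10377) = 1272. Numerical evaluation of the logarithmic integral gives Li(10377) ≈ 1286.99. The difference π(x) − Li(x) ≈ -14.99 is typically negative for small/moderate x (Li(x) overestimates), though Littlewood's theorem shows this sign changes infinitely often.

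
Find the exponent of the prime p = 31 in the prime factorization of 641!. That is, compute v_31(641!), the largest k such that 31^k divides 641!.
v_31(641!) = 20

Legendre's formula: v_p(n!) = Σ_{k ≥ 1} ⌊n / p^k⌋. For p = 31, n = 641, the terms are:
  ⌊641/31^1⌋ = ⌊641/31⌋ = 20
(the next term ⌊641/31^2⌋ = 0, terminating the sum). Summing: v_31(641!) = 20 = 20.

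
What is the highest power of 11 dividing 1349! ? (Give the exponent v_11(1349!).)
v_11(1349!) = 134

Legendre's formula: v_p(n!) = Σ_{k ≥ 1} ⌊n / p^k⌋. For p = 11, n = 1349, the terms are:
  ⌊1349/11^1⌋ = ⌊1349/11⌋ = 122
  ⌊1349/11^2⌋ = ⌊1349/121⌋ = 11
  ⌊1349/11^3⌋ = ⌊1349/1331⌋ = 1
(the next term ⌊1349/11^4⌋ = 0, terminating the sum). Summing: v_11(1349!) = 122 + 11 + 1 = 134.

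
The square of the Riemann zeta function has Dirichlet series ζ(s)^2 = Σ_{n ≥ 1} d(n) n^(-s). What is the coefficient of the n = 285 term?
d(285) = 8

ζ(s)^2 = (Σ 1/m^s)(Σ 1/k^s). The coefficient of 1/n^s in the product is the number of ordered pairs (m, k) with mk = n, which equals d(n). For n = 285, divisors are [1, 3, 5, 15, 19, 57, 95, 285], so d(285) = 8.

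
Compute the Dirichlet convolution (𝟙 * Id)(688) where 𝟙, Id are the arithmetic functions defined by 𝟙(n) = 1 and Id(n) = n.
(𝟙 * Id)(688) = 1364

Divisors of 688: [1, 2, 4, 8, 16, 43, 86, 172, 344, 688]. For each d | 688:
  d = 1: 𝟙(1) · Id(688/1) = 1 · 688 = 688
  d = 2: 𝟙(2) · Id(688/2) = 1 · 344 = 344
  d = 4: 𝟙(4) · Id(688/4) = 1 · 172 = 172
  d = 8: 𝟙(8) · Id(688/8) = 1 · 86 = 86
  d = 16: 𝟙(16) · Id(688/16) = 1 · 43 = 43
  d = 43: 𝟙(43) · Id(688/43) = 1 · 16 = 16
  d = 86: 𝟙(86) · Id(688/86) = 1 · 8 = 8
  d = 172: 𝟙(172) · Id(688/172) = 1 · 4 = 4
  d = 344: 𝟙(344) · Id(688/344) = 1 · 2 = 2
  d = 688: 𝟙(688) · Id(688/688) = 1 · 1 = 1
Summing: (𝟙 * Id)(688) = 688 + 344 + 172 + 86 + 43 + 16 + 8 + 4 + 2 + 1 = 1364.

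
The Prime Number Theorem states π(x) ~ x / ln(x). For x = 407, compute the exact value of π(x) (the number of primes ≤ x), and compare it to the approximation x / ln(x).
π(407) = 79;  x/ln(x) ≈ 67.73;  relative error ≈ 14.26%.

Directly count primes up to 407: π(407) = 79. The PNT approximation gives 407/ln(407) ≈ 407/6.00881 ≈ 67.73. Relative error (π(x) − x/ln(x)) / π(x) ≈ 14.26%; the approximation is known to undercount slightly (Li(x) is a better estimate).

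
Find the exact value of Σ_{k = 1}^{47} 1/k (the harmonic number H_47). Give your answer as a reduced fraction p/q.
H_47 = 280682601097106968469/63245806209101973600

Direct summation: H_47 = 1 + 1/2 + ... + 1/47. The least common denominator is lcm(1, ..., 47) = 442720643463713815200; over this denominator the numerator is 442720643463713815200 + 221360321731856907600 + 147573547821237938400 + 110680160865928453800 + 88544128692742763040 + 73786773910618969200 + 63245806209101973600 + 55340080432964226900 + 49191182607079312800 + 44272064346371381520 + 40247331223973983200 + 36893386955309484600 + 34055434112593370400 + 31622903104550986800 + 29514709564247587680 + 27670040216482113450 + 26042390791983165600 + 24595591303539656400 + 23301086498090200800 + 22136032173185690760 + 21081935403033991200 + 20123665611986991600 + 19248723628857122400 + 18446693477654742300 + 17708825738548552608 + 17027717056296685200 + 16397060869026437600 + 15811451552275493400 + 15266229084955648800 + 14757354782123793840 + 14281311079474639200 + 13835020108241056725 + 13415777074657994400 + 13021195395991582800 + 12649161241820394720 + 12297795651769828200 + 11965422796316589600 + 11650543249045100400 + 11351811370864456800 + 11068016086592845380 + 10798064474724727200 + 10540967701516995600 + 10295828917760786400 + 10061832805993495800 + 9838236521415862560 + 9624361814428561200 + 9419588158802421600 = 1964778207679748779283, so H_47 = 1964778207679748779283/442720643463713815200; reducing by gcd(1964778207679748779283, 442720643463713815200) = 7 gives 280682601097106968469/63245806209101973600 ≈ 4.43796. (The PNT-adjacent estimate ln(47) + γ ≈ 4.42736 matches within O(1/n).)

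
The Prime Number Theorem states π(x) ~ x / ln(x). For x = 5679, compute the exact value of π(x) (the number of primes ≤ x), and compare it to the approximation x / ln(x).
π(5679) = 747;  x/ln(x) ≈ 656.95;  relative error ≈ 12.06%.

Directly count primes up to 5679: π(5679) = 747. The PNT approximation gives 5679/ln(5679) ≈ 5679/8.64453 ≈ 656.95. Relative error (π(x) − x/ln(x)) / π(x) ≈ 12.06%; the approximation is known to undercount slightly (Li(x) is a better estimate).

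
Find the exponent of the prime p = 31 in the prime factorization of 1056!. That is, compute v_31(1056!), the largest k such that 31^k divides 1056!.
v_31(1056!) = 35

Legendre's formula: v_p(n!) = Σ_{k ≥ 1} ⌊n / p^k⌋. For p = 31, n = 1056, the terms are:
  ⌊1056/31^1⌋ = ⌊1056/31⌋ = 34
  ⌊1056/31^2⌋ = ⌊1056/961⌋ = 1
(the next term ⌊1056/31^3⌋ = 0, terminating the sum). Summing: v_31(1056!) = 34 + 1 = 35.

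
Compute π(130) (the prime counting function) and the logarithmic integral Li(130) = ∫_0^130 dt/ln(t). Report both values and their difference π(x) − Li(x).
π(130) = 31;  Li(130) ≈ 36.45;  π(x) − Li(x) ≈ -5.45.

Direct count of primes ≤ 130 gives π(130) = 31. Numerical evaluation of the logarithmic integral gives Li(130) ≈ 36.45. The difference π(x) − Li(x) ≈ -5.45 is typically negative for small/moderate x (Li(x) overestimates), though Littlewood's theorem shows this sign changes infinitely often.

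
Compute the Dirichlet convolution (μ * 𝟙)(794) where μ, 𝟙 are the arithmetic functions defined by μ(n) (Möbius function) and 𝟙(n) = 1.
(μ * 𝟙)(794) = 0

Divisors of 794: [1, 2, 397, 794]. For each d | 794:
  d = 1: μ(1) · 𝟙(794/1) = 1 · 1 = 1
  d = 2: μ(2) · 𝟙(794/2) = -1 · 1 = -1
  d = 397: μ(397) · 𝟙(794/397) = -1 · 1 = -1
  d = 794: μ(794) · 𝟙(794/794) = 1 · 1 = 1
Summing: (μ * 𝟙)(794) = 1 + -1 + -1 + 1 = 0.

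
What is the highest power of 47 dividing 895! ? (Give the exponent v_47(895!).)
v_47(895!) = 19

Legendre's formula: v_p(n!) = Σ_{k ≥ 1} ⌊n / p^k⌋. For p = 47, n = 895, the terms are:
  ⌊895/47^1⌋ = ⌊895/47⌋ = 19
(the next term ⌊895/47^2⌋ = 0, terminating the sum). Summing: v_47(895!) = 19 = 19.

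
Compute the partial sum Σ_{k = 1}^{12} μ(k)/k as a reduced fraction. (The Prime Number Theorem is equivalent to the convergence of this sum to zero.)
Σ μ(k)/k = -1/2310

Values of μ(k) for 1 ≤ k ≤ 12: μ(1) = 1, μ(2) = -1, μ(3) = -1, μ(5) = -1, μ(6) = 1, μ(7) = -1, μ(10) = 1, μ(11) = -1, with μ = 0 on non-squarefree integers. Summing μ(k)/k for k where μ(k) ≠ 0 gives -1/2310 ≈ -0.0004. (PNT ⟺ this sum → 0 as n → ∞.)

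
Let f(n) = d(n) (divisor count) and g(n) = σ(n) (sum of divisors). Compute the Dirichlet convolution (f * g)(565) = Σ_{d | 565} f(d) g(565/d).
(d * σ)(565) = 928

Divisors of 565: [1, 5, 113, 565]. For each d | 565:
  d = 1: d(1) · σ(565/1) = 1 · 684 = 684
  d = 5: d(5) · σ(565/5) = 2 · 114 = 228
  d = 113: d(113) · σ(565/113) = 2 · 6 = 12
  d = 565: d(565) · σ(565/565) = 4 · 1 = 4
Summing: (d * σ)(565) = 684 + 228 + 12 + 4 = 928.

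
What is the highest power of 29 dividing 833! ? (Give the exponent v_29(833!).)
v_29(833!) = 28

Legendre's formula: v_p(n!) = Σ_{k ≥ 1} ⌊n / p^k⌋. For p = 29, n = 833, the terms are:
  ⌊833/29^1⌋ = ⌊833/29⌋ = 28
(the next term ⌊833/29^2⌋ = 0, terminating the sum). Summing: v_29(833!) = 28 = 28.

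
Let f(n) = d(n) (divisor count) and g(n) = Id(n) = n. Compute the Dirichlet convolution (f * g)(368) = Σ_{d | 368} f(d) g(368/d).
(d * Id)(368) = 1425

Divisors of 368: [1, 2, 4, 8, 16, 23, 46, 92, 184, 368]. For each d | 368:
  d = 1: d(1) · Id(368/1) = 1 · 368 = 368
  d = 2: d(2) · Id(368/2) = 2 · 184 = 368
  d = 4: d(4) · Id(368/4) = 3 · 92 = 276
  d = 8: d(8) · Id(368/8) = 4 · 46 = 184
  d = 16: d(16) · Id(368/16) = 5 · 23 = 115
  d = 23: d(23) · Id(368/23) = 2 · 16 = 32
  d = 46: d(46) · Id(368/46) = 4 · 8 = 32
  d = 92: d(92) · Id(368/92) = 6 · 4 = 24
  d = 184: d(184) · Id(368/184) = 8 · 2 = 16
  d = 368: d(368) · Id(368/368) = 10 · 1 = 10
Summing: (d * Id)(368) = 368 + 368 + 276 + 184 + 115 + 32 + 32 + 24 + 16 + 10 = 1425.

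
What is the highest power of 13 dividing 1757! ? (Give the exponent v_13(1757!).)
v_13(1757!) = 145

Legendre's formula: v_p(n!) = Σ_{k ≥ 1} ⌊n / p^k⌋. For p = 13, n = 1757, the terms are:
  ⌊1757/13^1⌋ = ⌊1757/13⌋ = 135
  ⌊1757/13^2⌋ = ⌊1757/169⌋ = 10
(the next term ⌊1757/13^3⌋ = 0, terminating the sum). Summing: v_13(1757!) = 135 + 10 = 145.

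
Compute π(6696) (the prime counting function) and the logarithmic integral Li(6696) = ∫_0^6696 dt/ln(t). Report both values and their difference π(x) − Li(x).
π(6696) = 863;  Li(6696) ≈ 879.91;  π(x) − Li(x) ≈ -16.91.

Direct count of primes ≤ 6696 gives π(6696) = 863. Numerical evaluation of the logarithmic integral gives Li(6696) ≈ 879.91. The difference π(x) − Li(x) ≈ -16.91 is typically negative for small/moderate x (Li(x) overestimates), though Littlewood's theorem shows this sign changes infinitely often.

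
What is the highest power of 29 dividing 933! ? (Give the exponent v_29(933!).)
v_29(933!) = 33

Legendre's formula: v_p(n!) = Σ_{k ≥ 1} ⌊n / p^k⌋. For p = 29, n = 933, the terms are:
  ⌊933/29^1⌋ = ⌊933/29⌋ = 32
  ⌊933/29^2⌋ = ⌊933/841⌋ = 1
(the next term ⌊933/29^3⌋ = 0, terminating the sum). Summing: v_29(933!) = 32 + 1 = 33.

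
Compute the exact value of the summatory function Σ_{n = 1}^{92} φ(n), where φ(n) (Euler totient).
Σ_{n ≤ 92} φ(n) = 2596

Compute φ(n) for each 1 ≤ n ≤ 92: φ(1) = 1, φ(2) = 1, φ(3) = 2, φ(4) = 2, φ(5) = 4, φ(6) = 2, φ(7) = 6, φ(8) = 4, φ(9) = 6, φ(10) = 4, φ(11) = 10, φ(12) = 4, φ(13) = 12, φ(14) = 6, φ(15) = 8, φ(16) = 8, φ(17) = 16, φ(18) = 6, φ(19) = 18, φ(20) = 8, φ(21) = 12, φ(22) = 10, φ(23) = 22, φ(24) = 8, φ(25) = 20, φ(26) = 12, φ(27) = 18, φ(28) = 12, φ(29) = 28, φ(30) = 8, φ(31) = 30, φ(32) = 16, φ(33) = 20, φ(34) = 16, φ(35) = 24, φ(36) = 12, φ(37) = 36, φ(38) = 18, φ(39) = 24, φ(40) = 16, φ(41) = 40, φ(42) = 12, φ(43) = 42, φ(44) = 20, φ(45) = 24, φ(46) = 22, φ(47) = 46, φ(48) = 16, φ(49) = 42, φ(50) = 20, φ(51) = 32, φ(52) = 24, φ(53) = 52, φ(54) = 18, φ(55) = 40, φ(56) = 24, φ(57) = 36, φ(58) = 28, φ(59) = 58, φ(60) = 16, φ(61) = 60, φ(62) = 30, φ(63) = 36, φ(64) = 32, φ(65) = 48, φ(66) = 20, φ(67) = 66, φ(68) = 32, φ(69) = 44, φ(70) = 24, φ(71) = 70, φ(72) = 24, φ(73) = 72, φ(74) = 36, φ(75) = 40, φ(76) = 36, φ(77) = 60, φ(78) = 24, φ(79) = 78, φ(80) = 32, φ(81) = 54, φ(82) = 40, φ(83) = 82, φ(84) = 24, φ(85) = 64, φ(86) = 42, φ(87) = 56, φ(88) = 40, φ(89) = 88, φ(90) = 24, φ(91) = 72, φ(92) = 44. Summing all 92 values: 2596. (Average order: Σ_{n ≤ x} φ(n) ~ (3/π²) x². For x = 92, (3/π²)·92² ≈ 2572.75.)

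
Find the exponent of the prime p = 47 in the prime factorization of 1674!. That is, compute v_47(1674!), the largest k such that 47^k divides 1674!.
v_47(1674!) = 35

Legendre's formula: v_p(n!) = Σ_{k ≥ 1} ⌊n / p^k⌋. For p = 47, n = 1674, the terms are:
  ⌊1674/47^1⌋ = ⌊1674/47⌋ = 35
(the next term ⌊1674/47^2⌋ = 0, terminating the sum). Summing: v_47(1674!) = 35 = 35.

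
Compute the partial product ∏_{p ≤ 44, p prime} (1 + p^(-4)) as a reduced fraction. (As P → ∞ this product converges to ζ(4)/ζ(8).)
∏ = 9797980044774469102330603903164632306176249714317508104704/9089648120265456627180951239843248289566061362769110535625

The primes p ≤ 44 are [2, 3, 5, 7, 11, 13, 17, 19, 23, 29, 31, 37, 41, 43]. For each, (1 + 1/p^4) = (p^4 + 1)/p^4. Multiplying these fractions over p ∈ [2, 3, 5, 7, 11, 13, 17, 19, 23, 29, 31, 37, 41, 43] gives 9797980044774469102330603903164632306176249714317508104704/9089648120265456627180951239843248289566061362769110535625. (In the limit P → ∞ this tends to ζ(4)/ζ(8).)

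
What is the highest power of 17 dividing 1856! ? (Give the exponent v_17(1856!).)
v_17(1856!) = 115

Legendre's formula: v_p(n!) = Σ_{k ≥ 1} ⌊n / p^k⌋. For p = 17, n = 1856, the terms are:
  ⌊1856/17^1⌋ = ⌊1856/17⌋ = 109
  ⌊1856/17^2⌋ = ⌊1856/289⌋ = 6
(the next term ⌊1856/17^3⌋ = 0, terminating the sum). Summing: v_17(1856!) = 109 + 6 = 115.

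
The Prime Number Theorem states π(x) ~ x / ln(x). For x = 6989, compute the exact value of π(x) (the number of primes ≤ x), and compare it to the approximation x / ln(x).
π(6989) = 898;  x/ln(x) ≈ 789.53;  relative error ≈ 12.08%.

Directly count primes up to 6989: π(6989) = 898. The PNT approximation gives 6989/ln(6989) ≈ 6989/8.85209 ≈ 789.53. Relative error (π(x) − x/ln(x)) / π(x) ≈ 12.08%; the approximation is known to undercount slightly (Li(x) is a better estimate).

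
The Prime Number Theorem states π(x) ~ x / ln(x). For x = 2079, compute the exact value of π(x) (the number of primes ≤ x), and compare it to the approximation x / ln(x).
π(2079) = 312;  x/ln(x) ≈ 272.13;  relative error ≈ 12.78%.

Directly count primes up to 2079: π(2079) = 312. The PNT approximation gives 2079/ln(2079) ≈ 2079/7.63964 ≈ 272.13. Relative error (π(x) − x/ln(x)) / π(x) ≈ 12.78%; the approximation is known to undercount slightly (Li(x) is a better estimate).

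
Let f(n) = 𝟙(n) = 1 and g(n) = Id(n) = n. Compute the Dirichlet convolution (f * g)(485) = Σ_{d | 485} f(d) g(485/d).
(𝟙 * Id)(485) = 588

Divisors of 485: [1, 5, 97, 485]. For each d | 485:
  d = 1: 𝟙(1) · Id(485/1) = 1 · 485 = 485
  d = 5: 𝟙(5) · Id(485/5) = 1 · 97 = 97
  d = 97: 𝟙(97) · Id(485/97) = 1 · 5 = 5
  d = 485: 𝟙(485) · Id(485/485) = 1 · 1 = 1
Summing: (𝟙 * Id)(485) = 485 + 97 + 5 + 1 = 588.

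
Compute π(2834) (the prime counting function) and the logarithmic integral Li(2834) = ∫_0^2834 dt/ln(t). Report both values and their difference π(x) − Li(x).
π(2834) = 411;  Li(2834) ≈ 421.95;  π(x) − Li(x) ≈ -10.95.

Direct count of primes ≤ 2834 gives π(2834) = 411. Numerical evaluation of the logarithmic integral gives Li(2834) ≈ 421.95. The difference π(x) − Li(x) ≈ -10.95 is typically negative for small/moderate x (Li(x) overestimates), though Littlewood's theorem shows this sign changes infinitely often.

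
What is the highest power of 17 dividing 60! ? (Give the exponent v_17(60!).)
v_17(60!) = 3

Legendre's formula: v_p(n!) = Σ_{k ≥ 1} ⌊n / p^k⌋. For p = 17, n = 60, the terms are:
  ⌊60/17^1⌋ = ⌊60/17⌋ = 3
(the next term ⌊60/17^2⌋ = 0, terminating the sum). Summing: v_17(60!) = 3 = 3.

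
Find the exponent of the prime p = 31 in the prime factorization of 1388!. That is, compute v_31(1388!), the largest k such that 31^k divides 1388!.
v_31(1388!) = 45

Legendre's formula: v_p(n!) = Σ_{k ≥ 1} ⌊n / p^k⌋. For p = 31, n = 1388, the terms are:
  ⌊1388/31^1⌋ = ⌊1388/31⌋ = 44
  ⌊1388/31^2⌋ = ⌊1388/961⌋ = 1
(the next term ⌊1388/31^3⌋ = 0, terminating the sum). Summing: v_31(1388!) = 44 + 1 = 45.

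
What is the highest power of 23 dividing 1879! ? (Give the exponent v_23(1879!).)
v_23(1879!) = 84

Legendre's formula: v_p(n!) = Σ_{k ≥ 1} ⌊n / p^k⌋. For p = 23, n = 1879, the terms are:
  ⌊1879/23^1⌋ = ⌊1879/23⌋ = 81
  ⌊1879/23^2⌋ = ⌊1879/529⌋ = 3
(the next term ⌊1879/23^3⌋ = 0, terminating the sum). Summing: v_23(1879!) = 81 + 3 = 84.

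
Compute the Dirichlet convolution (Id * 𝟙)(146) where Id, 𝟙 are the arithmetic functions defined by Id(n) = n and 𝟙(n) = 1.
(Id * 𝟙)(146) = 222

Divisors of 146: [1, 2, 73, 146]. For each d | 146:
  d = 1: Id(1) · 𝟙(146/1) = 1 · 1 = 1
  d = 2: Id(2) · 𝟙(146/2) = 2 · 1 = 2
  d = 73: Id(73) · 𝟙(146/73) = 73 · 1 = 73
  d = 146: Id(146) · 𝟙(146/146) = 146 · 1 = 146
Summing: (Id * 𝟙)(146) = 1 + 2 + 73 + 146 = 222.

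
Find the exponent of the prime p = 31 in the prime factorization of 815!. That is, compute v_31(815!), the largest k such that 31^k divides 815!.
v_31(815!) = 26

Legendre's formula: v_p(n!) = Σ_{k ≥ 1} ⌊n / p^k⌋. For p = 31, n = 815, the terms are:
  ⌊815/31^1⌋ = ⌊815/31⌋ = 26
(the next term ⌊815/31^2⌋ = 0, terminating the sum). Summing: v_31(815!) = 26 = 26.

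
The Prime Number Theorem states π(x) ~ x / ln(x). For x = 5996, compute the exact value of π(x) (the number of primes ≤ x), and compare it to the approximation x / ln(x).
π(5996) = 783;  x/ln(x) ≈ 689.29;  relative error ≈ 11.97%.

Directly count primes up to 5996: π(5996) = 783. The PNT approximation gives 5996/ln(5996) ≈ 5996/8.69885 ≈ 689.29. Relative error (π(x) − x/ln(x)) / π(x) ≈ 11.97%; the approximation is known to undercount slightly (Li(x) is a better estimate).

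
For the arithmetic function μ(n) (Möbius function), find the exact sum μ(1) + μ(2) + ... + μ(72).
Σ_{n ≤ 72} μ(n) = -3

Compute μ(n) for each 1 ≤ n ≤ 72: μ(1) = 1, μ(2) = -1, μ(3) = -1, μ(4) = 0, μ(5) = -1, μ(6) = 1, μ(7) = -1, μ(8) = 0, μ(9) = 0, μ(10) = 1, μ(11) = -1, μ(12) = 0, μ(13) = -1, μ(14) = 1, μ(15) = 1, μ(16) = 0, μ(17) = -1, μ(18) = 0, μ(19) = -1, μ(20) = 0, μ(21) = 1, μ(22) = 1, μ(23) = -1, μ(24) = 0, μ(25) = 0, μ(26) = 1, μ(27) = 0, μ(28) = 0, μ(29) = -1, μ(30) = -1, μ(31) = -1, μ(32) = 0, μ(33) = 1, μ(34) = 1, μ(35) = 1, μ(36) = 0, μ(37) = -1, μ(38) = 1, μ(39) = 1, μ(40) = 0, μ(41) = -1, μ(42) = -1, μ(43) = -1, μ(44) = 0, μ(45) = 0, μ(46) = 1, μ(47) = -1, μ(48) = 0, μ(49) = 0, μ(50) = 0, μ(51) = 1, μ(52) = 0, μ(53) = -1, μ(54) = 0, μ(55) = 1, μ(56) = 0, μ(57) = 1, μ(58) = 1, μ(59) = -1, μ(60) = 0, μ(61) = -1, μ(62) = 1, μ(63) = 0, μ(64) = 0, μ(65) = 1, μ(66) = -1, μ(67) = -1, μ(68) = 0, μ(69) = 1, μ(70) = -1, μ(71) = -1, μ(72) = 0. Summing all 72 values: -3. (Mertens function M(x) = Σ_{n ≤ x} μ(n); on average M(x) should be small (PNT ⟺ M(x) = o(x)).)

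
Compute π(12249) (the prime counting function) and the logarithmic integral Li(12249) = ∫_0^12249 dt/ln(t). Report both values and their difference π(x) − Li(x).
π(12249) = 1463;  Li(12249) ≈ 1487.58;  π(x) − Li(x) ≈ -24.58.

Direct count of primes ≤ 12249 gives π(12249) = 1463. Numerical evaluation of the logarithmic integral gives Li(12249) ≈ 1487.58. The difference π(x) − Li(x) ≈ -24.58 is typically negative for small/moderate x (Li(x) overestimates), though Littlewood's theorem shows this sign changes infinitely often.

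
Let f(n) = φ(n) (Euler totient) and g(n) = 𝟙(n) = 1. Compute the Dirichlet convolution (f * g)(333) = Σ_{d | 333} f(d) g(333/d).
(φ * 𝟙)(333) = 333

Divisors of 333: [1, 3, 9, 37, 111, 333]. For each d | 333:
  d = 1: φ(1) · 𝟙(333/1) = 1 · 1 = 1
  d = 3: φ(3) · 𝟙(333/3) = 2 · 1 = 2
  d = 9: φ(9) · 𝟙(333/9) = 6 · 1 = 6
  d = 37: φ(37) · 𝟙(333/37) = 36 · 1 = 36
  d = 111: φ(111) · 𝟙(333/111) = 72 · 1 = 72
  d = 333: φ(333) · 𝟙(333/333) = 216 · 1 = 216
Summing: (φ * 𝟙)(333) = 1 + 2 + 6 + 36 + 72 + 216 = 333.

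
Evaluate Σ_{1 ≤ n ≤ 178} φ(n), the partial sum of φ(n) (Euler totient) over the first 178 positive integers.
Σ_{n ≤ 178} φ(n) = 9654

Compute φ(n) for each 1 ≤ n ≤ 178: φ(1) = 1, φ(2) = 1, φ(3) = 2, φ(4) = 2, φ(5) = 4, φ(6) = 2, φ(7) = 6, φ(8) = 4, φ(9) = 6, φ(10) = 4, φ(11) = 10, φ(12) = 4, φ(13) = 12, φ(14) = 6, φ(15) = 8, φ(16) = 8, φ(17) = 16, φ(18) = 6, φ(19) = 18, φ(20) = 8, φ(21) = 12, φ(22) = 10, φ(23) = 22, φ(24) = 8, φ(25) = 20, φ(26) = 12, φ(27) = 18, φ(28) = 12, φ(29) = 28, φ(30) = 8, φ(31) = 30, φ(32) = 16, φ(33) = 20, φ(34) = 16, φ(35) = 24, φ(36) = 12, φ(37) = 36, φ(38) = 18, φ(39) = 24, φ(40) = 16, φ(41) = 40, φ(42) = 12, φ(43) = 42, φ(44) = 20, φ(45) = 24, φ(46) = 22, φ(47) = 46, φ(48) = 16, φ(49) = 42, φ(50) = 20, φ(51) = 32, φ(52) = 24, φ(53) = 52, φ(54) = 18, φ(55) = 40, φ(56) = 24, φ(57) = 36, φ(58) = 28, φ(59) = 58, φ(60) = 16, φ(61) = 60, φ(62) = 30, φ(63) = 36, φ(64) = 32, φ(65) = 48, φ(66) = 20, φ(67) = 66, φ(68) = 32, φ(69) = 44, φ(70) = 24, φ(71) = 70, φ(72) = 24, φ(73) = 72, φ(74) = 36, φ(75) = 40, φ(76) = 36, φ(77) = 60, φ(78) = 24, φ(79) = 78, φ(80) = 32, φ(81) = 54, φ(82) = 40, φ(83) = 82, φ(84) = 24, φ(85) = 64, φ(86) = 42, φ(87) = 56, φ(88) = 40, φ(89) = 88, φ(90) = 24, φ(91) = 72, φ(92) = 44, φ(93) = 60, φ(94) = 46, φ(95) = 72, φ(96) = 32, φ(97) = 96, φ(98) = 42, φ(99) = 60, φ(100) = 40, φ(101) = 100, φ(102) = 32, φ(103) = 102, φ(104) = 48, φ(105) = 48, φ(106) = 52, φ(107) = 106, φ(108) = 36, φ(109) = 108, φ(110) = 40, φ(111) = 72, φ(112) = 48, φ(113) = 112, φ(114) = 36, φ(115) = 88, φ(116) = 56, φ(117) = 72, φ(118) = 58, φ(119) = 96, φ(120) = 32, φ(121) = 110, φ(122) = 60, φ(123) = 80, φ(124) = 60, φ(125) = 100, φ(126) = 36, φ(127) = 126, φ(128) = 64, φ(129) = 84, φ(130) = 48, φ(131) = 130, φ(132) = 40, φ(133) = 108, φ(134) = 66, φ(135) = 72, φ(136) = 64, φ(137) = 136, φ(138) = 44, φ(139) = 138, φ(140) = 48, φ(141) = 92, φ(142) = 70, φ(143) = 120, φ(144) = 48, φ(145) = 112, φ(146) = 72, φ(147) = 84, φ(148) = 72, φ(149) = 148, φ(150) = 40, φ(151) = 150, φ(152) = 72, φ(153) = 96, φ(154) = 60, φ(155) = 120, φ(156) = 48, φ(157) = 156, φ(158) = 78, φ(159) = 104, φ(160) = 64, φ(161) = 132, φ(162) = 54, φ(163) = 162, φ(164) = 80, φ(165) = 80, φ(166) = 82, φ(167) = 166, φ(168) = 48, φ(169) = 156, φ(170) = 64, φ(171) = 108, φ(172) = 84, φ(173) = 172, φ(174) = 56, φ(175) = 120, φ(176) = 80, φ(177) = 116, φ(178) = 88. Summing all 178 values: 9654. (Average order: Σ_{n ≤ x} φ(n) ~ (3/π²) x². For x = 178, (3/π²)·178² ≈ 9630.78.)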